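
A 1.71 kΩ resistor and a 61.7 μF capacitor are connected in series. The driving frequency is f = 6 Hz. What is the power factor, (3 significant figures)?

0.970

ω = 2πf = 37.70 rad/s
X_C = 1/(ωC) = 430 Ω
Z = 1710 − j430 Ω
|Z| = √(1710² + 430²) = 1760 Ω
∠Z = arctan(-430/1710) = -14.1°
cos φ = cos(-14.1°) = 0.970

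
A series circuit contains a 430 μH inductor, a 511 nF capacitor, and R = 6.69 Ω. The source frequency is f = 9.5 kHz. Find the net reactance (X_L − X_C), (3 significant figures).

-7.12 Ω

ω = 2πf = 59690 rad/s
X_L = ωL = 25.7 Ω
X_C = 1/(ωC) = 32.8 Ω
X = 25.7 − 32.8 = -7.12 Ω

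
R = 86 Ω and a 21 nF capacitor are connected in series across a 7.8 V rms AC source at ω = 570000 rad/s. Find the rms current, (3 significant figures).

65.1 mA

X_C = 1/(ωC) = 83.5 Ω
Z = 86.0 − j83.5 Ω
|Z| = √(86.0² + 83.5²) = 120 Ω
I = V/|Z| = 7.8/120 = 65.1 mA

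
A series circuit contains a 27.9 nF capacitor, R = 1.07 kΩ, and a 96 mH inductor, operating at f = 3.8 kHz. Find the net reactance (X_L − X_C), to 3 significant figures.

791 Ω

ω = 2πf = 23880 rad/s
X_L = ωL = 2290 Ω
X_C = 1/(ωC) = 1500 Ω
X = 2290 − 1500 = 791 Ω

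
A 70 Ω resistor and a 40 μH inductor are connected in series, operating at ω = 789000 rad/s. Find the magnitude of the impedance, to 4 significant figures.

X_L = ωL = 31.56 Ω
Z = 70.00 + j31.56 Ω
|Z| = √(70.00² + 31.56²) = 76.79 Ω

76.79 Ω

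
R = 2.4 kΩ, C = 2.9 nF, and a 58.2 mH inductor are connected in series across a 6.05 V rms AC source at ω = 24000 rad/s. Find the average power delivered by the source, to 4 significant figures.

X_L = ωL = 1397 Ω
X_C = 1/(ωC) = 14370 Ω
Net reactance X = X_L − X_C = -12970 Ω
Z = 2400 − j12970 Ω
|Z| = √(2400² + 12970²) = 13190 Ω
∠Z = arctan(-12970/2400) = -79.52°
I = V/|Z| = 458.6 μA
P = VI cos φ = 6.05 × 0.0004586 × cos(-79.52°) = 504.8 μW

504.8 μW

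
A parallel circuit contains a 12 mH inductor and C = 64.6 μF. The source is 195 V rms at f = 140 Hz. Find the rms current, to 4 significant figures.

7.392 A

ω = 2πf = 879.6 rad/s
X_L = ωL = 10.56 Ω
X_C = 1/(ωC) = 17.60 Ω
Parallel: admittances add. Y = 1/(jωL) + jωC
Y = (0 − j0.03791) S
|Y| = 0.03791 S → |Z| = 1/|Y| = 26.38 Ω, ∠Z = −∠Y = 90.00°
I = V/|Z| = 195/26.38 = 7.392 A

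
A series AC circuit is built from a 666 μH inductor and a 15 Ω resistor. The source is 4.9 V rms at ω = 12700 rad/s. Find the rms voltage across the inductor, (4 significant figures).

X_L = ωL = 8.458 Ω
Z = 15.00 + j8.458 Ω
|Z| = √(15.00² + 8.458²) = 17.22 Ω
I = V/|Z| = 284.5 mA
V_L = I·|Z_L| = 0.2845 × 8.458 = 2.407 V

2.407 V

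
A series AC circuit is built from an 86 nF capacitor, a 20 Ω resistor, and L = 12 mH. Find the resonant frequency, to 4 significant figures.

ω₀ = 1/√(LC) = 1/√(0.012 × 8.6e-08) = 31130 rad/s
f₀ = ω₀/(2π) = 4.954 kHz

4.954 kHz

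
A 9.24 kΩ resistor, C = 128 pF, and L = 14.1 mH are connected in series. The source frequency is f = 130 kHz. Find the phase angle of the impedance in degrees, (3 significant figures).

11.9°

ω = 2πf = 816800 rad/s
X_L = ωL = 11500 Ω
X_C = 1/(ωC) = 9560 Ω
Net reactance X = X_L − X_C = 1950 Ω
Z = 9240 + j1950 Ω
|Z| = √(9240² + 1950²) = 9440 Ω
∠Z = arctan(1950/9240) = 11.9°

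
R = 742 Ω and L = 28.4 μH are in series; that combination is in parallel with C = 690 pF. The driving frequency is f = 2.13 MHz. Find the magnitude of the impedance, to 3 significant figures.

ω = 2πf = 1.338e+07 rad/s
X_L = ωL = 380 Ω
X_C = 1/(ωC) = 108 Ω
Branch 1 (R+jX_L): Z₁ = 742 + j380 Ω, |Z₁| = 834 Ω
Branch 2 (−jX_C): Z₂ = −j108 Ω
Parallel: Z = Z₁Z₂/(Z₁+Z₂), |Z| = 114 Ω, ∠Z = -83.0°

114 Ω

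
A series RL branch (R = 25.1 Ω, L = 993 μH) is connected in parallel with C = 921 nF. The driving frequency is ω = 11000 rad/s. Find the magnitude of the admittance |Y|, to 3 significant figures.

33.8 mS

X_L = ωL = 10.9 Ω
X_C = 1/(ωC) = 98.7 Ω
Branch 1 (R+jX_L): Z₁ = 25.1 + j10.9 Ω, |Z₁| = 27.4 Ω
Branch 2 (−jX_C): Z₂ = −j98.7 Ω
Parallel: Z = Z₁Z₂/(Z₁+Z₂), |Z| = 29.6 Ω, ∠Z = 7.56°
|Y| = 1/|Z| = 33.8 mS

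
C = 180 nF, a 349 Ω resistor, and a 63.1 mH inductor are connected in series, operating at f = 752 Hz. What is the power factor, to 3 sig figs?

0.370

ω = 2πf = 4725 rad/s
X_L = ωL = 298 Ω
X_C = 1/(ωC) = 1180 Ω
Net reactance X = X_L − X_C = -878 Ω
Z = 349 − j878 Ω
|Z| = √(349² + 878²) = 944 Ω
∠Z = arctan(-878/349) = -68.3°
cos φ = cos(-68.3°) = 0.370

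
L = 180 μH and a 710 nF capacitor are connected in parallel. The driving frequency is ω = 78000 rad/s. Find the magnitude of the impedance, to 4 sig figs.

X_L = ωL = 14.04 Ω
X_C = 1/(ωC) = 18.06 Ω
Parallel: admittances add. Y = 1/(jωL) + jωC
Y = (0 − j0.01585) S
|Y| = 0.01585 S → |Z| = 1/|Y| = 63.11 Ω, ∠Z = −∠Y = 90.00°

63.11 Ω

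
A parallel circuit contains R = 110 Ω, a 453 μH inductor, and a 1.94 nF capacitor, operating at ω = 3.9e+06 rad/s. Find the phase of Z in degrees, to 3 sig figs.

X_L = ωL = 1770 Ω
X_C = 1/(ωC) = 132 Ω
Parallel: admittances add. Y = 1/R + 1/(jωL) + jωC
Y = (0.00909 + j0.00700) S
|Y| = 0.0115 S → |Z| = 1/|Y| = 87.2 Ω, ∠Z = −∠Y = -37.6°

-37.6°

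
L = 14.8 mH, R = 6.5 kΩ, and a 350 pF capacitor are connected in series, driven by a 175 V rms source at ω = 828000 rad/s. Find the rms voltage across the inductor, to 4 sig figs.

X_L = ωL = 12250 Ω
X_C = 1/(ωC) = 3451 Ω
Net reactance X = X_L − X_C = 8804 Ω
Z = 6500 + j8804 Ω
|Z| = √(6500² + 8804²) = 10940 Ω
I = V/|Z| = 15.99 mA
V_L = I·|Z_L| = 0.01599 × 12250 = 196.0 V

196.0 V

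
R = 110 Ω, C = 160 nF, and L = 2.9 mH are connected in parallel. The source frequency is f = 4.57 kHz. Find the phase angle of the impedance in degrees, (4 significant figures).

ω = 2πf = 28710 rad/s
X_L = ωL = 83.27 Ω
X_C = 1/(ωC) = 217.7 Ω
Parallel: admittances add. Y = 1/R + 1/(jωL) + jωC
Y = (0.009091 − j0.007415) S
|Y| = 0.01173 S → |Z| = 1/|Y| = 85.24 Ω, ∠Z = −∠Y = 39.20°

39.20°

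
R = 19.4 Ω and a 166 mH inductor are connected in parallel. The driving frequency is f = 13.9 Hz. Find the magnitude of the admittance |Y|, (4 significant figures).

86.11 mS

ω = 2πf = 87.34 rad/s
X_L = ωL = 14.50 Ω
Parallel: admittances add. Y = 1/R + 1/(jωL)
Y = (0.05155 − j0.06898) S
|Y| = 0.08611 S → |Z| = 1/|Y| = 11.61 Ω, ∠Z = −∠Y = 53.23°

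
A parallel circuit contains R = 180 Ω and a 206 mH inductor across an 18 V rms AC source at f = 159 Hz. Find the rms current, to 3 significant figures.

ω = 2πf = 999.0 rad/s
X_L = ωL = 206 Ω
Parallel: admittances add. Y = 1/R + 1/(jωL)
Y = (0.00556 − j0.00486) S
|Y| = 0.00738 S → |Z| = 1/|Y| = 135 Ω, ∠Z = −∠Y = 41.2°
I = V/|Z| = 18/135 = 133 mA

133 mA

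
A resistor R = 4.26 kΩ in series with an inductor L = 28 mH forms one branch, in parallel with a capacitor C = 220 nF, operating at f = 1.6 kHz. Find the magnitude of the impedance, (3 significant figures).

453 Ω

ω = 2πf = 10050 rad/s
X_L = ωL = 281 Ω
X_C = 1/(ωC) = 452 Ω
Branch 1 (R+jX_L): Z₁ = 4260 + j281 Ω, |Z₁| = 4270 Ω
Branch 2 (−jX_C): Z₂ = −j452 Ω
Parallel: Z = Z₁Z₂/(Z₁+Z₂), |Z| = 453 Ω, ∠Z = -83.9°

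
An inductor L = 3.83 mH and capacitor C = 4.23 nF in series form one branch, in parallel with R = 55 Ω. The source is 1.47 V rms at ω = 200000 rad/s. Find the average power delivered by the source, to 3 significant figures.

39.3 mW

X_L = ωL = 766 Ω
X_C = 1/(ωC) = 1180 Ω
Branch 1: Z₁ = R = 55.0 Ω
Branch 2 (series LC): Z₂ = j(X_L − X_C) = −j416 Ω
Parallel: Z = Z₁Z₂/(Z₁+Z₂), |Z| = 54.5 Ω, ∠Z = -7.53°
I = V/|Z| = 27.0 mA
P = VI cos φ = 1.47 × 0.0270 × cos(-7.53°) = 39.3 mW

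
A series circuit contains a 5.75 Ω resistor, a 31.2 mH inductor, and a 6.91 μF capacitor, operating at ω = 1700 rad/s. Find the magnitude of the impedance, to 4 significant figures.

32.60 Ω

X_L = ωL = 53.04 Ω
X_C = 1/(ωC) = 85.13 Ω
Net reactance X = X_L − X_C = -32.09 Ω
Z = 5.750 − j32.09 Ω
|Z| = √(5.750² + 32.09²) = 32.60 Ω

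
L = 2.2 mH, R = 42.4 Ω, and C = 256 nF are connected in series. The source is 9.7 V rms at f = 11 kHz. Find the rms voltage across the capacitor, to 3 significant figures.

ω = 2πf = 69120 rad/s
X_L = ωL = 152 Ω
X_C = 1/(ωC) = 56.5 Ω
Net reactance X = X_L − X_C = 95.5 Ω
Z = 42.4 + j95.5 Ω
|Z| = √(42.4² + 95.5²) = 105 Ω
I = V/|Z| = 92.8 mA
V_C = I·|Z_C| = 0.0928 × 56.5 = 5.25 V

5.25 V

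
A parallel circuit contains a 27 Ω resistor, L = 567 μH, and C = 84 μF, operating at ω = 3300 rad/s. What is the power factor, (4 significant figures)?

X_L = ωL = 1.871 Ω
X_C = 1/(ωC) = 3.608 Ω
Parallel: admittances add. Y = 1/R + 1/(jωL) + jωC
Y = (0.03704 − j0.2572) S
|Y| = 0.2599 S → |Z| = 1/|Y| = 3.848 Ω, ∠Z = −∠Y = 81.81°
cos φ = cos(81.81°) = 0.1425

0.1425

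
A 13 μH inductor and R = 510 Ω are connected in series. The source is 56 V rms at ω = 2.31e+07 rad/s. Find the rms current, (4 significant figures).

94.62 mA

X_L = ωL = 300.3 Ω
Z = 510.0 + j300.3 Ω
|Z| = √(510.0² + 300.3²) = 591.8 Ω
I = V/|Z| = 56/591.8 = 94.62 mA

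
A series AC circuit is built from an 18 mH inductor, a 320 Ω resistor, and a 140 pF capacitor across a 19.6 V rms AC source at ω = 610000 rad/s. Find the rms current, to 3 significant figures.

X_L = ωL = 11000 Ω
X_C = 1/(ωC) = 11700 Ω
Net reactance X = X_L − X_C = -730 Ω
Z = 320 − j730 Ω
|Z| = √(320² + 730²) = 797 Ω
I = V/|Z| = 19.6/797 = 24.6 mA

24.6 mA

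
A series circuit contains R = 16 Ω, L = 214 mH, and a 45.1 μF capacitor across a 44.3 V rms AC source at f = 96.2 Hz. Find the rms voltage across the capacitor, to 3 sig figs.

17.3 V

ω = 2πf = 604.4 rad/s
X_L = ωL = 129 Ω
X_C = 1/(ωC) = 36.7 Ω
Net reactance X = X_L − X_C = 92.7 Ω
Z = 16.0 + j92.7 Ω
|Z| = √(16.0² + 92.7²) = 94.0 Ω
I = V/|Z| = 471 mA
V_C = I·|Z_C| = 0.471 × 36.7 = 17.3 V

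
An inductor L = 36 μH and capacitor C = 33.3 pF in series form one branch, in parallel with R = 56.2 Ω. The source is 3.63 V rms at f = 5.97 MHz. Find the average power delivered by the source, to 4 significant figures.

234.5 mW

ω = 2πf = 3.751e+07 rad/s
X_L = ωL = 1350 Ω
X_C = 1/(ωC) = 800.6 Ω
Branch 1: Z₁ = R = 56.20 Ω
Branch 2 (series LC): Z₂ = j(X_L − X_C) = j549.8 Ω
Parallel: Z = Z₁Z₂/(Z₁+Z₂), |Z| = 55.91 Ω, ∠Z = 5.836°
I = V/|Z| = 64.93 mA
P = VI cos φ = 3.63 × 0.06493 × cos(5.836°) = 234.5 mW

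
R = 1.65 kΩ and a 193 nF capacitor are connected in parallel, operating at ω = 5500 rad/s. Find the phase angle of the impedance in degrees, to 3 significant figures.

X_C = 1/(ωC) = 942 Ω
Parallel: admittances add. Y = 1/R + jωC
Y = (0.000606 + j0.00106) S
|Y| = 0.00122 S → |Z| = 1/|Y| = 818 Ω, ∠Z = −∠Y = -60.3°

-60.3°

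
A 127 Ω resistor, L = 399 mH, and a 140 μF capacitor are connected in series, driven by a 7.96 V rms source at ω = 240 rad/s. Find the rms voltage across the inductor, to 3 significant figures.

X_L = ωL = 95.8 Ω
X_C = 1/(ωC) = 29.8 Ω
Net reactance X = X_L − X_C = 66.0 Ω
Z = 127 + j66.0 Ω
|Z| = √(127² + 66.0²) = 143 Ω
I = V/|Z| = 55.6 mA
V_L = I·|Z_L| = 0.0556 × 95.8 = 5.33 V

5.33 V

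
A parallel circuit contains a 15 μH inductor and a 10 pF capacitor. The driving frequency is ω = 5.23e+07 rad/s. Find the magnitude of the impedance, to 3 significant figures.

X_L = ωL = 784 Ω
X_C = 1/(ωC) = 1910 Ω
Parallel: admittances add. Y = 1/(jωL) + jωC
Y = (0 − j0.000752) S
|Y| = 0.000752 S → |Z| = 1/|Y| = 1330 Ω, ∠Z = −∠Y = 90.0°

1330 Ω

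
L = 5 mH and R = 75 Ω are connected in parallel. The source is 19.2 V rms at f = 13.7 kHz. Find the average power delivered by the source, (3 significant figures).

ω = 2πf = 86080 rad/s
X_L = ωL = 430 Ω
Parallel: admittances add. Y = 1/R + 1/(jωL)
Y = (0.0133 − j0.00232) S
|Y| = 0.0135 S → |Z| = 1/|Y| = 73.9 Ω, ∠Z = −∠Y = 9.88°
I = V/|Z| = 260 mA
P = VI cos φ = 19.2 × 0.260 × cos(9.88°) = 4.92 W

4.92 W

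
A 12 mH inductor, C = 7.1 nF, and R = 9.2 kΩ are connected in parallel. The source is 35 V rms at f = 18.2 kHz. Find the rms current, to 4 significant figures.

ω = 2πf = 114400 rad/s
X_L = ωL = 1372 Ω
X_C = 1/(ωC) = 1232 Ω
Parallel: admittances add. Y = 1/R + 1/(jωL) + jωC
Y = (0.0001087 + j8.318e-05) S
|Y| = 0.0001369 S → |Z| = 1/|Y| = 7306 Ω, ∠Z = −∠Y = -37.43°
I = V/|Z| = 35/7306 = 4.791 mA

4.791 mA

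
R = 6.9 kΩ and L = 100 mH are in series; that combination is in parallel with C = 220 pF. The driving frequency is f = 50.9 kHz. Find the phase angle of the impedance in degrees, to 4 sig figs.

ω = 2πf = 319800 rad/s
X_L = ωL = 31980 Ω
X_C = 1/(ωC) = 14210 Ω
Branch 1 (R+jX_L): Z₁ = 6900 + j31980 Ω, |Z₁| = 32720 Ω
Branch 2 (−jX_C): Z₂ = −j14210 Ω
Parallel: Z = Z₁Z₂/(Z₁+Z₂), |Z| = 24400 Ω, ∠Z = -80.95°

-80.95°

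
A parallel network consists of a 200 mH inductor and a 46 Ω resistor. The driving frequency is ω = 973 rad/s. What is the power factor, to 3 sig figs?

0.973

X_L = ωL = 195 Ω
Parallel: admittances add. Y = 1/R + 1/(jωL)
Y = (0.0217 − j0.00514) S
|Y| = 0.0223 S → |Z| = 1/|Y| = 44.8 Ω, ∠Z = −∠Y = 13.3°
cos φ = cos(13.3°) = 0.973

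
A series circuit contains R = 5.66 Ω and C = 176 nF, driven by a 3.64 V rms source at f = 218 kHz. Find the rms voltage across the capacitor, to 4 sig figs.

ω = 2πf = 1.37e+06 rad/s
X_C = 1/(ωC) = 4.148 Ω
Z = 5.660 − j4.148 Ω
|Z| = √(5.660² + 4.148²) = 7.017 Ω
I = V/|Z| = 518.7 mA
V_C = I·|Z_C| = 0.5187 × 4.148 = 2.152 V

2.152 V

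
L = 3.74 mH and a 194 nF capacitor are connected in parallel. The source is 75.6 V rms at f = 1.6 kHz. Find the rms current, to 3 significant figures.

1.86 A

ω = 2πf = 10050 rad/s
X_L = ωL = 37.6 Ω
X_C = 1/(ωC) = 513 Ω
Parallel: admittances add. Y = 1/(jωL) + jωC
Y = (0 − j0.0246) S
|Y| = 0.0246 S → |Z| = 1/|Y| = 40.6 Ω, ∠Z = −∠Y = 90.0°
I = V/|Z| = 75.6/40.6 = 1.86 A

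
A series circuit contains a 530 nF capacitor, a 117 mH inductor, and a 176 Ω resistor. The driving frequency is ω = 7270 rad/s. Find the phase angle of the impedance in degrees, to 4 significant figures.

X_L = ωL = 850.6 Ω
X_C = 1/(ωC) = 259.5 Ω
Net reactance X = X_L − X_C = 591.1 Ω
Z = 176.0 + j591.1 Ω
|Z| = √(176.0² + 591.1²) = 616.7 Ω
∠Z = arctan(591.1/176.0) = 73.42°

73.42°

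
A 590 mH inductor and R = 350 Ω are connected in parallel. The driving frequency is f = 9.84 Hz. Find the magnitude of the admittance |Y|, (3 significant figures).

ω = 2πf = 61.83 rad/s
X_L = ωL = 36.5 Ω
Parallel: admittances add. Y = 1/R + 1/(jωL)
Y = (0.00286 − j0.0274) S
|Y| = 0.0276 S → |Z| = 1/|Y| = 36.3 Ω, ∠Z = −∠Y = 84.1°

27.6 mS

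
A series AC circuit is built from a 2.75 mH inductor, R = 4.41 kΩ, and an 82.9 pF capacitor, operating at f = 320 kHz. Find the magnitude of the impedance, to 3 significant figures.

4440 Ω

ω = 2πf = 2.011e+06 rad/s
X_L = ωL = 5530 Ω
X_C = 1/(ωC) = 6000 Ω
Net reactance X = X_L − X_C = -470 Ω
Z = 4410 − j470 Ω
|Z| = √(4410² + 470²) = 4440 Ω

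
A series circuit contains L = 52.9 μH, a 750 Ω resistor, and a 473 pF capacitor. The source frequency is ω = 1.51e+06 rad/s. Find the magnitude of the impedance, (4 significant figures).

1518 Ω

X_L = ωL = 79.88 Ω
X_C = 1/(ωC) = 1400 Ω
Net reactance X = X_L − X_C = -1320 Ω
Z = 750.0 − j1320 Ω
|Z| = √(750.0² + 1320²) = 1518 Ω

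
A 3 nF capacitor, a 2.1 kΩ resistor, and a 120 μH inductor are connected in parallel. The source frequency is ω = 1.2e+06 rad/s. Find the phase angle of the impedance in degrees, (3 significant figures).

X_L = ωL = 144 Ω
X_C = 1/(ωC) = 278 Ω
Parallel: admittances add. Y = 1/R + 1/(jωL) + jωC
Y = (0.000476 − j0.00334) S
|Y| = 0.00338 S → |Z| = 1/|Y| = 296 Ω, ∠Z = −∠Y = 81.9°

81.9°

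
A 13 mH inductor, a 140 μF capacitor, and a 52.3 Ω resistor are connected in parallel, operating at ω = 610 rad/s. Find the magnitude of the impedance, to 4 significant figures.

X_L = ωL = 7.930 Ω
X_C = 1/(ωC) = 11.71 Ω
Parallel: admittances add. Y = 1/R + 1/(jωL) + jωC
Y = (0.01912 − j0.04070) S
|Y| = 0.04497 S → |Z| = 1/|Y| = 22.24 Ω, ∠Z = −∠Y = 64.84°

22.24 Ω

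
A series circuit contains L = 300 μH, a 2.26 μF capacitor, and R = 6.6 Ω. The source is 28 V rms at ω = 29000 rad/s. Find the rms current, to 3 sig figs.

3.01 A

X_L = ωL = 8.70 Ω
X_C = 1/(ωC) = 15.3 Ω
Net reactance X = X_L − X_C = -6.56 Ω
Z = 6.60 − j6.56 Ω
|Z| = √(6.60² + 6.56²) = 9.30 Ω
I = V/|Z| = 28/9.30 = 3.01 A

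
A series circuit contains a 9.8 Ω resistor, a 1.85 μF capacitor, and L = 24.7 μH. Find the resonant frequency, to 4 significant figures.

ω₀ = 1/√(LC) = 1/√(2.47e-05 × 1.85e-06) = 147900 rad/s
f₀ = ω₀/(2π) = 23.54 kHz

23.54 kHz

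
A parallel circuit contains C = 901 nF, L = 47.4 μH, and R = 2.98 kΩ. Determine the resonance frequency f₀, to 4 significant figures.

24.35 kHz

ω₀ = 1/√(LC) = 1/√(4.74e-05 × 9.01e-07) = 153000 rad/s
f₀ = ω₀/(2π) = 24.35 kHz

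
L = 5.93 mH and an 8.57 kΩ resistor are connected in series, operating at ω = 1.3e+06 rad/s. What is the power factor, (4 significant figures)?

0.7435

X_L = ωL = 7709 Ω
Z = 8570 + j7709 Ω
|Z| = √(8570² + 7709²) = 11530 Ω
∠Z = arctan(7709/8570) = 41.97°
cos φ = cos(41.97°) = 0.7435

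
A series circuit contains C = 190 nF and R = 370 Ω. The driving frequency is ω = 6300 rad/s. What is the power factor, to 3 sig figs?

0.405

X_C = 1/(ωC) = 835 Ω
Z = 370 − j835 Ω
|Z| = √(370² + 835²) = 914 Ω
∠Z = arctan(-835/370) = -66.1°
cos φ = cos(-66.1°) = 0.405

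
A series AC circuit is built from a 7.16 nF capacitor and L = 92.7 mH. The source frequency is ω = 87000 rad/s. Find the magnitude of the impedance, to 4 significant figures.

6460 Ω

X_L = ωL = 8065 Ω
X_C = 1/(ωC) = 1605 Ω
Net reactance X = X_L − X_C = 6460 Ω
Z = j6460 Ω
|Z| = √(0² + 6460²) = 6460 Ω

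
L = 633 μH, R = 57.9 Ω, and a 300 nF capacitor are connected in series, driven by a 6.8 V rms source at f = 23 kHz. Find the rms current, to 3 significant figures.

ω = 2πf = 144500 rad/s
X_L = ωL = 91.5 Ω
X_C = 1/(ωC) = 23.1 Ω
Net reactance X = X_L − X_C = 68.4 Ω
Z = 57.9 + j68.4 Ω
|Z| = √(57.9² + 68.4²) = 89.6 Ω
I = V/|Z| = 6.8/89.6 = 75.9 mA

75.9 mA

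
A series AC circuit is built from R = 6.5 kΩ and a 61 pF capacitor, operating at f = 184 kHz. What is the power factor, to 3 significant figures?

ω = 2πf = 1.156e+06 rad/s
X_C = 1/(ωC) = 14200 Ω
Z = 6500 − j14200 Ω
|Z| = √(6500² + 14200²) = 15600 Ω
∠Z = arctan(-14200/6500) = -65.4°
cos φ = cos(-65.4°) = 0.417

0.417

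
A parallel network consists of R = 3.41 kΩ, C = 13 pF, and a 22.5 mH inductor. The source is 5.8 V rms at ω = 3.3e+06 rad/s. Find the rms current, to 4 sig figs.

X_L = ωL = 74250 Ω
X_C = 1/(ωC) = 23310 Ω
Parallel: admittances add. Y = 1/R + 1/(jωL) + jωC
Y = (0.0002933 + j2.943e-05) S
|Y| = 0.0002947 S → |Z| = 1/|Y| = 3393 Ω, ∠Z = −∠Y = -5.731°
I = V/|Z| = 5.8/3393 = 1.709 mA

1.709 mA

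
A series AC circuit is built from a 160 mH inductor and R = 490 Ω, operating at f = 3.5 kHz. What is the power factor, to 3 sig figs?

0.138

ω = 2πf = 21990 rad/s
X_L = ωL = 3520 Ω
Z = 490 + j3520 Ω
|Z| = √(490² + 3520²) = 3550 Ω
∠Z = arctan(3520/490) = 82.1°
cos φ = cos(82.1°) = 0.138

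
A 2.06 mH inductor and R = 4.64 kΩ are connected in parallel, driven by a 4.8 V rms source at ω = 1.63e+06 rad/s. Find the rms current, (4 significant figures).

1.765 mA

X_L = ωL = 3358 Ω
Parallel: admittances add. Y = 1/R + 1/(jωL)
Y = (0.0002155 − j0.0002978) S
|Y| = 0.0003676 S → |Z| = 1/|Y| = 2720 Ω, ∠Z = −∠Y = 54.11°
I = V/|Z| = 4.8/2720 = 1.765 mA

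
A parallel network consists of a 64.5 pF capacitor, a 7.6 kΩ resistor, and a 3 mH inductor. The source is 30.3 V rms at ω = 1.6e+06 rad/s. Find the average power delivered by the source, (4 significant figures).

X_L = ωL = 4800 Ω
X_C = 1/(ωC) = 9690 Ω
Parallel: admittances add. Y = 1/R + 1/(jωL) + jωC
Y = (0.0001316 − j0.0001051) S
|Y| = 0.0001684 S → |Z| = 1/|Y| = 5937 Ω, ∠Z = −∠Y = 38.63°
I = V/|Z| = 5.103 mA
P = VI cos φ = 30.3 × 0.005103 × cos(38.63°) = 120.8 mW

120.8 mW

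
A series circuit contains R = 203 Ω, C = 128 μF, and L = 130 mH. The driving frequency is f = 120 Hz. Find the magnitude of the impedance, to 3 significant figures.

ω = 2πf = 754.0 rad/s
X_L = ωL = 98.0 Ω
X_C = 1/(ωC) = 10.4 Ω
Net reactance X = X_L − X_C = 87.7 Ω
Z = 203 + j87.7 Ω
|Z| = √(203² + 87.7²) = 221 Ω

221 Ω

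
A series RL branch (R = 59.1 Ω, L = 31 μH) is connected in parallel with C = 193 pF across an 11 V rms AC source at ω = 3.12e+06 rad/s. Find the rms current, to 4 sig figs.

91.46 mA

X_L = ωL = 96.72 Ω
X_C = 1/(ωC) = 1661 Ω
Branch 1 (R+jX_L): Z₁ = 59.10 + j96.72 Ω, |Z₁| = 113.3 Ω
Branch 2 (−jX_C): Z₂ = −j1661 Ω
Parallel: Z = Z₁Z₂/(Z₁+Z₂), |Z| = 120.3 Ω, ∠Z = 56.41°
I = V/|Z| = 11/120.3 = 91.46 mA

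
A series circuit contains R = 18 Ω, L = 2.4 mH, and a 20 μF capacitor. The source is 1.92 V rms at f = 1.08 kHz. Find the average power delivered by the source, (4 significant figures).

164.4 mW

ω = 2πf = 6786 rad/s
X_L = ωL = 16.29 Ω
X_C = 1/(ωC) = 7.368 Ω
Net reactance X = X_L − X_C = 8.918 Ω
Z = 18.00 + j8.918 Ω
|Z| = √(18.00² + 8.918²) = 20.09 Ω
∠Z = arctan(8.918/18.00) = 26.36°
I = V/|Z| = 95.58 mA
P = VI cos φ = 1.92 × 0.09558 × cos(26.36°) = 164.4 mW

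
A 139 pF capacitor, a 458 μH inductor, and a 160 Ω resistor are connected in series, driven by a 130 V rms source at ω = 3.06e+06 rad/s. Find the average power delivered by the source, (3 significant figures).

2.92 W

X_L = ωL = 1400 Ω
X_C = 1/(ωC) = 2350 Ω
Net reactance X = X_L − X_C = -950 Ω
Z = 160 − j950 Ω
|Z| = √(160² + 950²) = 963 Ω
∠Z = arctan(-950/160) = -80.4°
I = V/|Z| = 135 mA
P = VI cos φ = 130 × 0.135 × cos(-80.4°) = 2.92 W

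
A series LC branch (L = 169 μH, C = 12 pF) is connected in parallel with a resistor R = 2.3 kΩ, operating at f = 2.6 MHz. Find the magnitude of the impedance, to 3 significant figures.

ω = 2πf = 1.634e+07 rad/s
X_L = ωL = 2760 Ω
X_C = 1/(ωC) = 5100 Ω
Branch 1: Z₁ = R = 2300 Ω
Branch 2 (series LC): Z₂ = j(X_L − X_C) = −j2340 Ω
Parallel: Z = Z₁Z₂/(Z₁+Z₂), |Z| = 1640 Ω, ∠Z = -44.5°

1640 Ω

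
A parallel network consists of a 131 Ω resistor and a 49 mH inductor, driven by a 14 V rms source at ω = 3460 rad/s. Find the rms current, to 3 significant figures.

135 mA

X_L = ωL = 170 Ω
Parallel: admittances add. Y = 1/R + 1/(jωL)
Y = (0.00763 − j0.00590) S
|Y| = 0.00965 S → |Z| = 1/|Y| = 104 Ω, ∠Z = −∠Y = 37.7°
I = V/|Z| = 14/104 = 135 mA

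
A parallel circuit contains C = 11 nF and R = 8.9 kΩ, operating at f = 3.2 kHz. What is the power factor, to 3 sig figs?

ω = 2πf = 20110 rad/s
X_C = 1/(ωC) = 4520 Ω
Parallel: admittances add. Y = 1/R + jωC
Y = (0.000112 + j0.000221) S
|Y| = 0.000248 S → |Z| = 1/|Y| = 4030 Ω, ∠Z = −∠Y = -63.1°
cos φ = cos(-63.1°) = 0.453

0.453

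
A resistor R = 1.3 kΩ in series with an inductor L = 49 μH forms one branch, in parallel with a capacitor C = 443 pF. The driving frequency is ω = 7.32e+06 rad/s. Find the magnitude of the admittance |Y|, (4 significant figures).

X_L = ωL = 358.7 Ω
X_C = 1/(ωC) = 308.4 Ω
Branch 1 (R+jX_L): Z₁ = 1300 + j358.7 Ω, |Z₁| = 1349 Ω
Branch 2 (−jX_C): Z₂ = −j308.4 Ω
Parallel: Z = Z₁Z₂/(Z₁+Z₂), |Z| = 319.7 Ω, ∠Z = -76.79°
|Y| = 1/|Z| = 3.128 mS

3.128 mS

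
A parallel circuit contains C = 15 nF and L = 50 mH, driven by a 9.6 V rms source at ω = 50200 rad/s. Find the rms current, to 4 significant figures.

X_L = ωL = 2510 Ω
X_C = 1/(ωC) = 1328 Ω
Parallel: admittances add. Y = 1/(jωL) + jωC
Y = (0 + j0.0003546) S
|Y| = 0.0003546 S → |Z| = 1/|Y| = 2820 Ω, ∠Z = −∠Y = -90.00°
I = V/|Z| = 9.6/2820 = 3.404 mA

3.404 mA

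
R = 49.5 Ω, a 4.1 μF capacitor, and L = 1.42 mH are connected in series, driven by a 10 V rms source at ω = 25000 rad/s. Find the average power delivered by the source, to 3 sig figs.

X_L = ωL = 35.5 Ω
X_C = 1/(ωC) = 9.76 Ω
Net reactance X = X_L − X_C = 25.7 Ω
Z = 49.5 + j25.7 Ω
|Z| = √(49.5² + 25.7²) = 55.8 Ω
∠Z = arctan(25.7/49.5) = 27.5°
I = V/|Z| = 179 mA
P = VI cos φ = 10 × 0.179 × cos(27.5°) = 1.59 W

1.59 W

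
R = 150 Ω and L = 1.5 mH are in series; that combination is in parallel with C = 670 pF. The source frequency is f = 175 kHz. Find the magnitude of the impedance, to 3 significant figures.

6850 Ω

ω = 2πf = 1.1e+06 rad/s
X_L = ωL = 1650 Ω
X_C = 1/(ωC) = 1360 Ω
Branch 1 (R+jX_L): Z₁ = 150 + j1650 Ω, |Z₁| = 1660 Ω
Branch 2 (−jX_C): Z₂ = −j1360 Ω
Parallel: Z = Z₁Z₂/(Z₁+Z₂), |Z| = 6850 Ω, ∠Z = -68.0°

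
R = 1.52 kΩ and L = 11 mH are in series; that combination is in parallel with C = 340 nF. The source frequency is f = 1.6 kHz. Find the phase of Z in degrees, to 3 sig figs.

ω = 2πf = 10050 rad/s
X_L = ωL = 111 Ω
X_C = 1/(ωC) = 293 Ω
Branch 1 (R+jX_L): Z₁ = 1520 + j111 Ω, |Z₁| = 1520 Ω
Branch 2 (−jX_C): Z₂ = −j293 Ω
Parallel: Z = Z₁Z₂/(Z₁+Z₂), |Z| = 291 Ω, ∠Z = -79.0°

-79.0°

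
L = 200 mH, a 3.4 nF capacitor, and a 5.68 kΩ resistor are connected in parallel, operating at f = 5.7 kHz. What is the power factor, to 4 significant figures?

ω = 2πf = 35810 rad/s
X_L = ωL = 7163 Ω
X_C = 1/(ωC) = 8212 Ω
Parallel: admittances add. Y = 1/R + 1/(jωL) + jωC
Y = (0.0001761 − j1.784e-05) S
|Y| = 0.0001770 S → |Z| = 1/|Y| = 5651 Ω, ∠Z = −∠Y = 5.787°
cos φ = cos(5.787°) = 0.9949

0.9949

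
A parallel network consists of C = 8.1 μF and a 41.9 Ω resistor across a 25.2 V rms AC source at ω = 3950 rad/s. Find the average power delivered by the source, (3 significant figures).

15.2 W

X_C = 1/(ωC) = 31.3 Ω
Parallel: admittances add. Y = 1/R + jωC
Y = (0.0239 + j0.0320) S
|Y| = 0.0399 S → |Z| = 1/|Y| = 25.1 Ω, ∠Z = −∠Y = -53.3°
I = V/|Z| = 1.01 A
P = VI cos φ = 25.2 × 1.01 × cos(-53.3°) = 15.2 W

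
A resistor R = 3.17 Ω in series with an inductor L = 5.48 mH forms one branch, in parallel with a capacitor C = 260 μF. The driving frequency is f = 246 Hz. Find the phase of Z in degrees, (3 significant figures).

ω = 2πf = 1546 rad/s
X_L = ωL = 8.47 Ω
X_C = 1/(ωC) = 2.49 Ω
Branch 1 (R+jX_L): Z₁ = 3.17 + j8.47 Ω, |Z₁| = 9.04 Ω
Branch 2 (−jX_C): Z₂ = −j2.49 Ω
Parallel: Z = Z₁Z₂/(Z₁+Z₂), |Z| = 3.32 Ω, ∠Z = -82.6°

-82.6°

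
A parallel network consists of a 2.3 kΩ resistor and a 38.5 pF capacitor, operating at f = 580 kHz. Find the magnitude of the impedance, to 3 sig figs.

ω = 2πf = 3.644e+06 rad/s
X_C = 1/(ωC) = 7130 Ω
Parallel: admittances add. Y = 1/R + jωC
Y = (0.000435 + j0.000140) S
|Y| = 0.000457 S → |Z| = 1/|Y| = 2190 Ω, ∠Z = −∠Y = -17.9°

2190 Ω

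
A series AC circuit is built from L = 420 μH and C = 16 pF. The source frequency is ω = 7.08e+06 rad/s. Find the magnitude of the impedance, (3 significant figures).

X_L = ωL = 2970 Ω
X_C = 1/(ωC) = 8830 Ω
Net reactance X = X_L − X_C = -5850 Ω
Z = − j5850 Ω
|Z| = √(0² + 5850²) = 5850 Ω

5850 Ω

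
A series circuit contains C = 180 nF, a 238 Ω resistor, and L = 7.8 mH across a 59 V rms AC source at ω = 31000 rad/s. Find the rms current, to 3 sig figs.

240 mA

X_L = ωL = 242 Ω
X_C = 1/(ωC) = 179 Ω
Net reactance X = X_L − X_C = 62.6 Ω
Z = 238 + j62.6 Ω
|Z| = √(238² + 62.6²) = 246 Ω
I = V/|Z| = 59/246 = 240 mA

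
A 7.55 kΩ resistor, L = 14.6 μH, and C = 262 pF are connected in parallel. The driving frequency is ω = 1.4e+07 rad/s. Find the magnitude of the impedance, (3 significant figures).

X_L = ωL = 204 Ω
X_C = 1/(ωC) = 273 Ω
Parallel: admittances add. Y = 1/R + 1/(jωL) + jωC
Y = (0.000132 − j0.00122) S
|Y| = 0.00123 S → |Z| = 1/|Y| = 812 Ω, ∠Z = −∠Y = 83.8°

812 Ω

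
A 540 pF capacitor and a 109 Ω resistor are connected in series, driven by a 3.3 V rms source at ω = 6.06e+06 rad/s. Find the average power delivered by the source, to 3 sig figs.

X_C = 1/(ωC) = 306 Ω
Z = 109 − j306 Ω
|Z| = √(109² + 306²) = 324 Ω
∠Z = arctan(-306/109) = -70.4°
I = V/|Z| = 10.2 mA
P = VI cos φ = 3.3 × 0.0102 × cos(-70.4°) = 11.3 mW

11.3 mW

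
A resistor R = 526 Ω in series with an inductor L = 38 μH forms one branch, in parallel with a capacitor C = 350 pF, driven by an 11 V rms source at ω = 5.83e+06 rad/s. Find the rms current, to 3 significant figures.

23.2 mA

X_L = ωL = 222 Ω
X_C = 1/(ωC) = 490 Ω
Branch 1 (R+jX_L): Z₁ = 526 + j222 Ω, |Z₁| = 571 Ω
Branch 2 (−jX_C): Z₂ = −j490 Ω
Parallel: Z = Z₁Z₂/(Z₁+Z₂), |Z| = 474 Ω, ∠Z = -40.1°
I = V/|Z| = 11/474 = 23.2 mA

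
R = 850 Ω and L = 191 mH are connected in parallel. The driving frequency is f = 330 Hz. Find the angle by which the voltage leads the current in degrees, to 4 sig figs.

65.02°

ω = 2πf = 2073 rad/s
X_L = ωL = 396.0 Ω
Parallel: admittances add. Y = 1/R + 1/(jωL)
Y = (0.001176 − j0.002525) S
|Y| = 0.002786 S → |Z| = 1/|Y| = 359.0 Ω, ∠Z = −∠Y = 65.02°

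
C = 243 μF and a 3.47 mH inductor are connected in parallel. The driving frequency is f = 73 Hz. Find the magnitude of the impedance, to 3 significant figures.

ω = 2πf = 458.7 rad/s
X_L = ωL = 1.59 Ω
X_C = 1/(ωC) = 8.97 Ω
Parallel: admittances add. Y = 1/(jωL) + jωC
Y = (0 − j0.517) S
|Y| = 0.517 S → |Z| = 1/|Y| = 1.93 Ω, ∠Z = −∠Y = 90.0°

1.93 Ω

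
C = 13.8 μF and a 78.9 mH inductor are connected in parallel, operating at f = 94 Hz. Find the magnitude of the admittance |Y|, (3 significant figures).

13.3 mS

ω = 2πf = 590.6 rad/s
X_L = ωL = 46.6 Ω
X_C = 1/(ωC) = 123 Ω
Parallel: admittances add. Y = 1/(jωL) + jωC
Y = (0 − j0.0133) S
|Y| = 0.0133 S → |Z| = 1/|Y| = 75.1 Ω, ∠Z = −∠Y = 90.0°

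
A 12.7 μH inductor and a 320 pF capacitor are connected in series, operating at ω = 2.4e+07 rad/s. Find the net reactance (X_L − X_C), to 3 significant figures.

175 Ω

X_L = ωL = 305 Ω
X_C = 1/(ωC) = 130 Ω
X = 305 − 130 = 175 Ω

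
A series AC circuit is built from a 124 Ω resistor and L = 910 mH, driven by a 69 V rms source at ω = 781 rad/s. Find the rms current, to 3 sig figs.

95.6 mA

X_L = ωL = 711 Ω
Z = 124 + j711 Ω
|Z| = √(124² + 711²) = 721 Ω
I = V/|Z| = 69/721 = 95.6 mA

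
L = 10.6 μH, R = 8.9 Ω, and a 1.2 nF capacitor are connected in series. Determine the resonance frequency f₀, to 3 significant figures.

ω₀ = 1/√(LC) = 1/√(1.06e-05 × 1.2e-09) = 8.867e+06 rad/s
f₀ = ω₀/(2π) = 1.41 MHz

1.41 MHz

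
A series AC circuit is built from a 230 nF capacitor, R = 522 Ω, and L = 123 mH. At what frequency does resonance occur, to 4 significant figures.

946.2 Hz

ω₀ = 1/√(LC) = 1/√(0.123 × 2.3e-07) = 5945 rad/s
f₀ = ω₀/(2π) = 946.2 Hz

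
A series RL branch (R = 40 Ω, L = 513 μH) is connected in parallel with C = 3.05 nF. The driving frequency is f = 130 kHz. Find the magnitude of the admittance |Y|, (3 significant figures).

259 μS

ω = 2πf = 816800 rad/s
X_L = ωL = 419 Ω
X_C = 1/(ωC) = 401 Ω
Branch 1 (R+jX_L): Z₁ = 40.0 + j419 Ω, |Z₁| = 421 Ω
Branch 2 (−jX_C): Z₂ = −j401 Ω
Parallel: Z = Z₁Z₂/(Z₁+Z₂), |Z| = 3870 Ω, ∠Z = -29.2°
|Y| = 1/|Z| = 259 μS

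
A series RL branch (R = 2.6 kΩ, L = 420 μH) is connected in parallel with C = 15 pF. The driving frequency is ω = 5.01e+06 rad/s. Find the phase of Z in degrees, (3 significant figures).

25.9°

X_L = ωL = 2100 Ω
X_C = 1/(ωC) = 13300 Ω
Branch 1 (R+jX_L): Z₁ = 2600 + j2100 Ω, |Z₁| = 3340 Ω
Branch 2 (−jX_C): Z₂ = −j13300 Ω
Parallel: Z = Z₁Z₂/(Z₁+Z₂), |Z| = 3870 Ω, ∠Z = 25.9°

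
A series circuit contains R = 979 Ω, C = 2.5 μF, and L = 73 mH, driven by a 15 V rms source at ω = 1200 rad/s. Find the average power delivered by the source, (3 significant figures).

X_L = ωL = 87.6 Ω
X_C = 1/(ωC) = 333 Ω
Net reactance X = X_L − X_C = -246 Ω
Z = 979 − j246 Ω
|Z| = √(979² + 246²) = 1010 Ω
∠Z = arctan(-246/979) = -14.1°
I = V/|Z| = 14.9 mA
P = VI cos φ = 15 × 0.0149 × cos(-14.1°) = 216 mW

216 mW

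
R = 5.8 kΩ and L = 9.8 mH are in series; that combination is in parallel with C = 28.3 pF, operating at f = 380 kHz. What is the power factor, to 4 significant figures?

0.3433

ω = 2πf = 2.388e+06 rad/s
X_L = ωL = 23400 Ω
X_C = 1/(ωC) = 14800 Ω
Branch 1 (R+jX_L): Z₁ = 5800 + j23400 Ω, |Z₁| = 24110 Ω
Branch 2 (−jX_C): Z₂ = −j14800 Ω
Parallel: Z = Z₁Z₂/(Z₁+Z₂), |Z| = 34400 Ω, ∠Z = -69.92°
cos φ = cos(-69.92°) = 0.3433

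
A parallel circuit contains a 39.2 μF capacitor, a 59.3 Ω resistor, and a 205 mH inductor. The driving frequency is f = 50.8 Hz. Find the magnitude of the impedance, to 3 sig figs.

ω = 2πf = 319.2 rad/s
X_L = ωL = 65.4 Ω
X_C = 1/(ωC) = 79.9 Ω
Parallel: admittances add. Y = 1/R + 1/(jωL) + jωC
Y = (0.0169 − j0.00277) S
|Y| = 0.0171 S → |Z| = 1/|Y| = 58.5 Ω, ∠Z = −∠Y = 9.33°

58.5 Ω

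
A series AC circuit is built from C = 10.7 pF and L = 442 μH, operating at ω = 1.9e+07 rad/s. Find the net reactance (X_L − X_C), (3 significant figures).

X_L = ωL = 8400 Ω
X_C = 1/(ωC) = 4920 Ω
X = 8400 − 4920 = 3480 Ω

3480 Ω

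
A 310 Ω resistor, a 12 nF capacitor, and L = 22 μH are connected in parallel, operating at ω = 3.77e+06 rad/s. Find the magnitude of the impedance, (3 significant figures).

30.0 Ω

X_L = ωL = 82.9 Ω
X_C = 1/(ωC) = 22.1 Ω
Parallel: admittances add. Y = 1/R + 1/(jωL) + jωC
Y = (0.00323 + j0.0332) S
|Y| = 0.0333 S → |Z| = 1/|Y| = 30.0 Ω, ∠Z = −∠Y = -84.4°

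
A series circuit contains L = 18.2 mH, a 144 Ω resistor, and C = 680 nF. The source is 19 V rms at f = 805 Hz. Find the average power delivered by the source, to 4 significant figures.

863.3 mW

ω = 2πf = 5058 rad/s
X_L = ωL = 92.05 Ω
X_C = 1/(ωC) = 290.7 Ω
Net reactance X = X_L − X_C = -198.7 Ω
Z = 144.0 − j198.7 Ω
|Z| = √(144.0² + 198.7²) = 245.4 Ω
∠Z = arctan(-198.7/144.0) = -54.07°
I = V/|Z| = 77.43 mA
P = VI cos φ = 19 × 0.07743 × cos(-54.07°) = 863.3 mW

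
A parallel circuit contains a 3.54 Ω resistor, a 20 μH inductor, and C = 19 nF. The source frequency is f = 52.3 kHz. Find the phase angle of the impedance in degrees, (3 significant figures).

27.3°

ω = 2πf = 328600 rad/s
X_L = ωL = 6.57 Ω
X_C = 1/(ωC) = 160 Ω
Parallel: admittances add. Y = 1/R + 1/(jωL) + jωC
Y = (0.282 − j0.146) S
|Y| = 0.318 S → |Z| = 1/|Y| = 3.15 Ω, ∠Z = −∠Y = 27.3°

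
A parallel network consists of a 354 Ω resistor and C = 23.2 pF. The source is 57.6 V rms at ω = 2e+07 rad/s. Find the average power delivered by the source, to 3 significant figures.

9.37 W

X_C = 1/(ωC) = 2160 Ω
Parallel: admittances add. Y = 1/R + jωC
Y = (0.00282 + j0.000464) S
|Y| = 0.00286 S → |Z| = 1/|Y| = 349 Ω, ∠Z = −∠Y = -9.33°
I = V/|Z| = 165 mA
P = VI cos φ = 57.6 × 0.165 × cos(-9.33°) = 9.37 W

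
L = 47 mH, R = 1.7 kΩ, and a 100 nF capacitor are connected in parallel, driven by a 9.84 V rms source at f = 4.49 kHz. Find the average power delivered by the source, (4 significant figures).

56.96 mW

ω = 2πf = 28210 rad/s
X_L = ωL = 1326 Ω
X_C = 1/(ωC) = 354.5 Ω
Parallel: admittances add. Y = 1/R + 1/(jωL) + jωC
Y = (0.0005882 + j0.002067) S
|Y| = 0.002149 S → |Z| = 1/|Y| = 465.3 Ω, ∠Z = −∠Y = -74.11°
I = V/|Z| = 21.15 mA
P = VI cos φ = 9.84 × 0.02115 × cos(-74.11°) = 56.96 mW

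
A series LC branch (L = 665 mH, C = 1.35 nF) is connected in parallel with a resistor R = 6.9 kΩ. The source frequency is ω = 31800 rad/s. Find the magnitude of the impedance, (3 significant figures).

2050 Ω

X_L = ωL = 21100 Ω
X_C = 1/(ωC) = 23300 Ω
Branch 1: Z₁ = R = 6900 Ω
Branch 2 (series LC): Z₂ = j(X_L − X_C) = −j2150 Ω
Parallel: Z = Z₁Z₂/(Z₁+Z₂), |Z| = 2050 Ω, ∠Z = -72.7°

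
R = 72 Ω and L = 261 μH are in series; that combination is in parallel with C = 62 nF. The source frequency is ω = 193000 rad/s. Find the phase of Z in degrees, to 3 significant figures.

-30.3°

X_L = ωL = 50.4 Ω
X_C = 1/(ωC) = 83.6 Ω
Branch 1 (R+jX_L): Z₁ = 72.0 + j50.4 Ω, |Z₁| = 87.9 Ω
Branch 2 (−jX_C): Z₂ = −j83.6 Ω
Parallel: Z = Z₁Z₂/(Z₁+Z₂), |Z| = 92.6 Ω, ∠Z = -30.3°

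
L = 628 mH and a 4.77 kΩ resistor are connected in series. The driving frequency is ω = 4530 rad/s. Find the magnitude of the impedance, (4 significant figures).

X_L = ωL = 2845 Ω
Z = 4770 + j2845 Ω
|Z| = √(4770² + 2845²) = 5554 Ω

5554 Ω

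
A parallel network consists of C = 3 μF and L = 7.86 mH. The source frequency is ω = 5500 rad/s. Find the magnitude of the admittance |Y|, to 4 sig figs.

6.632 mS

X_L = ωL = 43.23 Ω
X_C = 1/(ωC) = 60.61 Ω
Parallel: admittances add. Y = 1/(jωL) + jωC
Y = (0 − j0.006632) S
|Y| = 0.006632 S → |Z| = 1/|Y| = 150.8 Ω, ∠Z = −∠Y = 90.00°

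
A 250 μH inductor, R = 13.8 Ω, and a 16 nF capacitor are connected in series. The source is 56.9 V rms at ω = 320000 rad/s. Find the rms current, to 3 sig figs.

X_L = ωL = 80.0 Ω
X_C = 1/(ωC) = 195 Ω
Net reactance X = X_L − X_C = -115 Ω
Z = 13.8 − j115 Ω
|Z| = √(13.8² + 115²) = 116 Ω
I = V/|Z| = 56.9/116 = 490 mA

490 mA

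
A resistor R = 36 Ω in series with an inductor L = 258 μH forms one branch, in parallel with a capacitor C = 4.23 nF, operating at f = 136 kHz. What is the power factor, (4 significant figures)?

ω = 2πf = 854500 rad/s
X_L = ωL = 220.5 Ω
X_C = 1/(ωC) = 276.7 Ω
Branch 1 (R+jX_L): Z₁ = 36.00 + j220.5 Ω, |Z₁| = 223.4 Ω
Branch 2 (−jX_C): Z₂ = −j276.7 Ω
Parallel: Z = Z₁Z₂/(Z₁+Z₂), |Z| = 926.1 Ω, ∠Z = 48.08°
cos φ = cos(48.08°) = 0.6681

0.6681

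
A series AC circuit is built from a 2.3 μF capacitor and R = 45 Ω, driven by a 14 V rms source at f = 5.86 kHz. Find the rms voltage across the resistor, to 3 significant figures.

13.5 V

ω = 2πf = 36820 rad/s
X_C = 1/(ωC) = 11.8 Ω
Z = 45.0 − j11.8 Ω
|Z| = √(45.0² + 11.8²) = 46.5 Ω
I = V/|Z| = 301 mA
V_R = I·|Z_R| = 0.301 × 45.0 = 13.5 V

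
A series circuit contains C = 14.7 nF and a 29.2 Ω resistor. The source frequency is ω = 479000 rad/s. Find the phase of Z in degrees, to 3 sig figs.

-78.4°

X_C = 1/(ωC) = 142 Ω
Z = 29.2 − j142 Ω
|Z| = √(29.2² + 142²) = 145 Ω
∠Z = arctan(-142/29.2) = -78.4°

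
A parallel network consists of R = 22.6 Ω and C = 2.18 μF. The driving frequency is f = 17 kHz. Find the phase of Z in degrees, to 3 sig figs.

-79.2°

ω = 2πf = 106800 rad/s
X_C = 1/(ωC) = 4.29 Ω
Parallel: admittances add. Y = 1/R + jωC
Y = (0.0442 + j0.233) S
|Y| = 0.237 S → |Z| = 1/|Y| = 4.22 Ω, ∠Z = −∠Y = -79.2°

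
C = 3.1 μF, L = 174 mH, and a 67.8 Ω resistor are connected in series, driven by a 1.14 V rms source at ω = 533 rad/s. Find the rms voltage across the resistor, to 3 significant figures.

0.150 V

X_L = ωL = 92.7 Ω
X_C = 1/(ωC) = 605 Ω
Net reactance X = X_L − X_C = -512 Ω
Z = 67.8 − j512 Ω
|Z| = √(67.8² + 512²) = 517 Ω
I = V/|Z| = 2.21 mA
V_R = I·|Z_R| = 0.00221 × 67.8 = 0.150 V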